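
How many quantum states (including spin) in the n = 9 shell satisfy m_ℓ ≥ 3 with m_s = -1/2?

The n = 9 shell has ℓ = 0 through 8; check each.
Contributions: ℓ=3 → 1; ℓ=4 → 2; ℓ=5 → 3; ℓ=6 → 4; ℓ=7 → 5; ℓ=8 → 6.
Orbitals: 1 + 2 + 3 + 4 + 5 + 6 = 21. With m_s fixed to a single value there is one state per orbital, giving 21 states.

21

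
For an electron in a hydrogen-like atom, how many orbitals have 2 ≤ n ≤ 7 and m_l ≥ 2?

35

Per-shell orbital counts meeting the constraint:
n=3 → 1; n=4 → 3; n=5 → 6; n=6 → 10; n=7 → 15.
Total orbitals: 1 + 3 + 6 + 10 + 15 = 35.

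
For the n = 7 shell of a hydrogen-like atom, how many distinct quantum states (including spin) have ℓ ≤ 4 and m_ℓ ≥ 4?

2

For n = 7, ℓ ranges over 0 … 6.
Orbitals with ℓ ≤ 4 and m_ℓ ≥ 4, by ℓ: ℓ=4 → 1.
Orbitals: 1. Each orbital carries two spin states, so 1 × 2 = 2 states.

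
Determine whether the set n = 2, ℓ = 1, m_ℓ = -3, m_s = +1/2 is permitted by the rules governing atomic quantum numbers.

The magnetic quantum number must satisfy −ℓ ≤ m_ℓ ≤ ℓ. With ℓ = 1, m_ℓ can only be -1, 0, 1, so m_ℓ = -3 is forbidden.

Not allowed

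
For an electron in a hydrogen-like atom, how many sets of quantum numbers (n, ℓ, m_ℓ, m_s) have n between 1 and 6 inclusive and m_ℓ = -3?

12

For each n in the range, tally the orbitals obeying m_ℓ = -3:
n=4 → 1; n=5 → 2; n=6 → 3.
Orbitals: 1 + 2 + 3 = 6. Including both spin states (m_s = ±1/2) gives 2 × 6 = 12 states.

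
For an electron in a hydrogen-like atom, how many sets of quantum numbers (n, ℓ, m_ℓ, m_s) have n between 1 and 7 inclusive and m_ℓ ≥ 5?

8

For each n in the range, tally the orbitals obeying m_ℓ ≥ 5:
n=6 → 1; n=7 → 3.
Orbitals: 1 + 3 = 4. Including both spin states (m_s = ±1/2) gives 2 × 4 = 8 states.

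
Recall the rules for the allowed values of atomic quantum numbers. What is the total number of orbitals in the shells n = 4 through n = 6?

77

Shell n has n² orbitals: 4²=16 + 5²=25 + 6²=36 = 77 orbitals.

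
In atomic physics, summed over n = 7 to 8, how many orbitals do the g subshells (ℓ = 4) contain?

18

A g subshell (ℓ = 4) exists for every n ≥ 5, so shells n = 7, 8 each contribute one — 2 subshells.
Since each g subshell has 2·4+1 = 9 orbitals, the total is 2 × 9 = 18.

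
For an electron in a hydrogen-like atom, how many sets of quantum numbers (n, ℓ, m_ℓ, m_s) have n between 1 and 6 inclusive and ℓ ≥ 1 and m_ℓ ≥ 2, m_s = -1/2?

20

Work shell by shell — for each n, count the (ℓ, m_ℓ) pairs that satisfy ℓ ≥ 1 and m_ℓ ≥ 2:
n=3 → 1; n=4 → 3; n=5 → 6; n=6 → 10.
Orbitals: 1 + 3 + 6 + 10 = 20. With m_s fixed to -1/2 there is one state per orbital, so 20 states.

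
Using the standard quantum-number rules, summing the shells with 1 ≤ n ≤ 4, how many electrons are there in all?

60

Shell n has n² orbitals: 1²=1 + 2²=4 + 3²=9 + 4²=16 = 30 orbitals.
Two spin states per orbital: 2 × 30 = 60 electrons.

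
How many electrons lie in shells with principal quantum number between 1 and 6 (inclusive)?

Shell n has n² orbitals: 1²=1 + 2²=4 + 3²=9 + 4²=16 + 5²=25 + 6²=36 = 91 orbitals.
Two spin states per orbital: 2 × 91 = 182 electrons.

182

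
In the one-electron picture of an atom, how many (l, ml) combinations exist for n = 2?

4

The n = 2 shell contains n² = 2² = 4 orbitals.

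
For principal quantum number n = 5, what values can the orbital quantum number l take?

l is an integer with 0 ≤ l ≤ n−1, so for n = 5: l = 0, 1, 2, 3, 4.

0, 1, 2, 3, 4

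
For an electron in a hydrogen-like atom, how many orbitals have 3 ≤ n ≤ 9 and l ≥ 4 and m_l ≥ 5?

20

Go shell by shell, enumerating (l, m_l) with l ≥ 4 and m_l ≥ 5:
n=6 → 1; n=7 → 3; n=8 → 6; n=9 → 10.
Total orbitals: 1 + 3 + 6 + 10 = 20.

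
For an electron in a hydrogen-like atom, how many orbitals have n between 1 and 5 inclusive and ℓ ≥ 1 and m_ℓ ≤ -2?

10

Go shell by shell, enumerating (ℓ, m_ℓ) with ℓ ≥ 1 and m_ℓ ≤ -2:
n=3 → 1; n=4 → 3; n=5 → 6.
Total orbitals: 1 + 3 + 6 = 10.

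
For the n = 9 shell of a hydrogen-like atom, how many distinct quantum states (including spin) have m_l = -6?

6

The n = 9 shell has l = 0 through 8; check each.
Per l-value: l=6 → 1; l=7 → 1; l=8 → 1.
Orbitals: 1 + 1 + 1 = 3. Each orbital carries two spin states, so 3 × 2 = 6 states.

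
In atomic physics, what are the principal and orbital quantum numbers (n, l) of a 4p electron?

n = 4, l = 1

The leading integer gives n = 4; the letter 'p' means l = 1.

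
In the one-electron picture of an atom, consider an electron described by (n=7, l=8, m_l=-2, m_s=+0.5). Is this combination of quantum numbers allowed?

The orbital quantum number must satisfy 0 ≤ l ≤ n−1. With n = 7 the allowed l values are 0, 1, 2, 3, 4, 5, 6, so l = 8 is out of range.

No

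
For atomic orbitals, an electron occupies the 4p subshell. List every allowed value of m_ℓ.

The 4p subshell has ℓ = 1, and m_ℓ takes every integer from −ℓ to +ℓ. With ℓ = 1 that gives the 3 values -1, 0, 1.

-1, 0, 1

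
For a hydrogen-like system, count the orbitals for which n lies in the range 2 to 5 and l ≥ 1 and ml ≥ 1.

20

Per-shell orbital counts meeting the constraint:
n=2 → 1; n=3 → 3; n=4 → 6; n=5 → 10.
Total orbitals: 1 + 3 + 6 + 10 = 20.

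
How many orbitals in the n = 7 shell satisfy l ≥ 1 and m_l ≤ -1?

Go through l = 0, …, 6 (the values permitted for n = 7).
The (l, m_l) pairs meeting l ≥ 1 and m_l ≤ -1 give: l=1 → 1; l=2 → 2; l=3 → 3; l=4 → 4; l=5 → 5; l=6 → 6.
Total orbitals: 1 + 2 + 3 + 4 + 5 + 6 = 21.

21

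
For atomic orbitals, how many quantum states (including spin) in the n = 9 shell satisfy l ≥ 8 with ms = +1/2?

17

Orbitals with l ≥ 8, by l: l=8 → 17.
Orbitals: 17. With ms fixed to a single value there is one state per orbital, giving 17 states.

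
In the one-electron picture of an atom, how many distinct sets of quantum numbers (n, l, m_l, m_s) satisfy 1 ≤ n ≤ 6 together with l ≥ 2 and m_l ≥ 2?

For each n in the range, tally the orbitals obeying l ≥ 2 and m_l ≥ 2:
n=3 → 1; n=4 → 3; n=5 → 6; n=6 → 10.
Orbitals: 1 + 3 + 6 + 10 = 20. Including both spin states (m_s = ±1/2) gives 2 × 20 = 40 states.

40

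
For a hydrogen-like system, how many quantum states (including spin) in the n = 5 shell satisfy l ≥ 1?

Go through l = 0, …, 4 (the values permitted for n = 5).
The (l, ml) pairs meeting l ≥ 1 give: l=1 → 3; l=2 → 5; l=3 → 7; l=4 → 9.
Orbitals: 3 + 5 + 7 + 9 = 24. Each orbital carries two spin states, so 24 × 2 = 48 states.

48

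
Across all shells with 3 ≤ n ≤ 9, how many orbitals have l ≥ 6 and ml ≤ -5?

Treat each shell separately and count matching orbitals:
n=7 → 2; n=8 → 5; n=9 → 9.
Total orbitals: 2 + 5 + 9 = 16.

16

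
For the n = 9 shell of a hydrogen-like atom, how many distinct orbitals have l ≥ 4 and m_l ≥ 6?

6

The n = 9 shell has l = 0 through 8; check each.
Contributions: l=6 → 1; l=7 → 2; l=8 → 3.
Total orbitals: 1 + 2 + 3 = 6.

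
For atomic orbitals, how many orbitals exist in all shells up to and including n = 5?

55

Total orbitals = 1² + 2² + 3² + 4² + 5² = 55.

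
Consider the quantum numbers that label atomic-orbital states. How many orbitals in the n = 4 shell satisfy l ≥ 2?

The (l, m_l) pairs meeting l ≥ 2 give: l=2 → 5; l=3 → 7.
Total orbitals: 5 + 7 = 12.

12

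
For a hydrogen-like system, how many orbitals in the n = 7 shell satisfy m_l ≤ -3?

Contributions: l=3 → 1; l=4 → 2; l=5 → 3; l=6 → 4.
Total orbitals: 1 + 2 + 3 + 4 = 10.

10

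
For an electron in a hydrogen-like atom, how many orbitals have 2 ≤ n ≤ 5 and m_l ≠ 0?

40

Count contributing orbitals for each principal shell:
n=2 → 2; n=3 → 6; n=4 → 12; n=5 → 20.
Total orbitals: 2 + 6 + 12 + 20 = 40.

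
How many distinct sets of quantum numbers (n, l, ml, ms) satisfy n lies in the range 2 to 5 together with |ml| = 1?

Work shell by shell — for each n, count the (l, ml) pairs that satisfy |ml| = 1:
n=2 → 2; n=3 → 4; n=4 → 6; n=5 → 8.
Orbitals: 2 + 4 + 6 + 8 = 20. Including both spin states (ms = ±1/2) gives 2 × 20 = 40 states.

40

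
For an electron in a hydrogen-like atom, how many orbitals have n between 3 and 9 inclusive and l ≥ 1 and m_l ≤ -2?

84

Treat each shell separately and count matching orbitals:
n=3 → 1; n=4 → 3; n=5 → 6; n=6 → 10; n=7 → 15; n=8 → 21; n=9 → 28.
Total orbitals: 1 + 3 + 6 + 10 + 15 + 21 + 28 = 84.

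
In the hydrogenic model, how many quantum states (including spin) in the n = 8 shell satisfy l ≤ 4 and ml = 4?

2

Contributions: l=4 → 1.
Orbitals: 1. Each orbital carries two spin states, so 1 × 2 = 2 states.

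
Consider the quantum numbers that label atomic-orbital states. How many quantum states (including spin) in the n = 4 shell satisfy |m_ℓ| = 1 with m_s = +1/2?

6

With n = 4 the allowed ℓ are 0, 1, …, 3.
The (ℓ, m_ℓ) pairs meeting |m_ℓ| = 1 give: ℓ=1 → 2; ℓ=2 → 2; ℓ=3 → 2.
Orbitals: 2 + 2 + 2 = 6. With m_s fixed to a single value there is one state per orbital, giving 6 states.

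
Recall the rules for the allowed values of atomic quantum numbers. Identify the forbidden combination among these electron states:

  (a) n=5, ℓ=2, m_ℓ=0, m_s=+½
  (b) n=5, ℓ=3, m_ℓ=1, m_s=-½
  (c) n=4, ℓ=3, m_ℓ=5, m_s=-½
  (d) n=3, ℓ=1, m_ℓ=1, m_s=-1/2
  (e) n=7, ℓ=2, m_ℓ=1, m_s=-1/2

(c)

(c) has |m_ℓ| = 5 > ℓ = 3, violating −ℓ ≤ m_ℓ ≤ ℓ.
The remaining sets (a), (b), (d), (e) satisfy all four rules.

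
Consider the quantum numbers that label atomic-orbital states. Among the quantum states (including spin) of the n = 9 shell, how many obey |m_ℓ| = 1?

32

For n = 9, ℓ ranges over 0 … 8.
Orbitals with |m_ℓ| = 1, by ℓ: ℓ=1 → 2; ℓ=2 → 2; ℓ=3 → 2; ℓ=4 → 2; ℓ=5 → 2; ℓ=6 → 2; ℓ=7 → 2; ℓ=8 → 2.
Orbitals: 2 + 2 + 2 + 2 + 2 + 2 + 2 + 2 = 16. Each orbital carries two spin states, so 16 × 2 = 32 states.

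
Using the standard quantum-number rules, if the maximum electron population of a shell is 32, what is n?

2n² = 32 ⇒ n² = 16 ⇒ n = 4.

n = 4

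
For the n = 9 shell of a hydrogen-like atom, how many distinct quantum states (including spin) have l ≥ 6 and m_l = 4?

Orbitals with l ≥ 6 and m_l = 4, by l: l=6 → 1; l=7 → 1; l=8 → 1.
Orbitals: 1 + 1 + 1 = 3. Each orbital carries two spin states, so 3 × 2 = 6 states.

6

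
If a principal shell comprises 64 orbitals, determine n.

n = 8

n² = 64 ⇒ n = 8.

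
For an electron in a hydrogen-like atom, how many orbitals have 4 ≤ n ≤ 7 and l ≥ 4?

Count contributing orbitals for each principal shell:
n=5 → 9; n=6 → 20; n=7 → 33.
Total orbitals: 9 + 20 + 33 = 62.

62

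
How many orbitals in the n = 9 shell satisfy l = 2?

The n = 9 shell has l = 0 through 8; check each.
Contributions: l=2 → 5.
Total orbitals: 5.

5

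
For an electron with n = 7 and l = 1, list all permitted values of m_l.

-1, 0, 1

m_l takes every integer from −l to +l. With l = 1 that gives the 3 values -1, 0, 1.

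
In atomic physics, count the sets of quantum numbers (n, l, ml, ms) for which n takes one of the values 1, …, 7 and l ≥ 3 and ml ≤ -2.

60

Count contributing orbitals for each principal shell:
n=4 → 2; n=5 → 5; n=6 → 9; n=7 → 14.
Orbitals: 2 + 5 + 9 + 14 = 30. Including both spin states (ms = ±1/2) gives 2 × 30 = 60 states.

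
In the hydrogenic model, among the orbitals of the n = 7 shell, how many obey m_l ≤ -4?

The n = 7 shell has l = 0 through 6; check each.
Per l-value: l=4 → 1; l=5 → 2; l=6 → 3.
Total orbitals: 1 + 2 + 3 = 6.

6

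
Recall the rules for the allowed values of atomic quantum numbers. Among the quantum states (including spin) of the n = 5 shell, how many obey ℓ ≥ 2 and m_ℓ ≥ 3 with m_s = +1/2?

3

For n = 5, ℓ ranges over 0 … 4.
Contributions: ℓ=3 → 1; ℓ=4 → 2.
Orbitals: 1 + 2 = 3. With m_s fixed to a single value there is one state per orbital, giving 3 states.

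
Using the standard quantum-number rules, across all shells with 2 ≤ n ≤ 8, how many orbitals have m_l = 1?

For each n in the range, tally the orbitals obeying m_l = 1:
n=2 → 1; n=3 → 2; n=4 → 3; n=5 → 4; n=6 → 5; n=7 → 6; n=8 → 7.
Total orbitals: 1 + 2 + 3 + 4 + 5 + 6 + 7 = 28.

28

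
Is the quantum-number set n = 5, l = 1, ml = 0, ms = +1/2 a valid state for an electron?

n = 5 is a positive integer. l = 1 satisfies 0 ≤ l ≤ n−1 = 4. ml = 0 lies in the range −l … +l (here −1 … 1). ms = +1/2 is one of ±1/2.
All four constraints are satisfied.

Yes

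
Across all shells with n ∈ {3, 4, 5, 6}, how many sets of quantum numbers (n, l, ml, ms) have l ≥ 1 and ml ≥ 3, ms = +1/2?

10

For each n in the range, tally the orbitals obeying l ≥ 1 and ml ≥ 3:
n=4 → 1; n=5 → 3; n=6 → 6.
Orbitals: 1 + 3 + 6 = 10. With ms fixed to +1/2 there is one state per orbital, so 10 states.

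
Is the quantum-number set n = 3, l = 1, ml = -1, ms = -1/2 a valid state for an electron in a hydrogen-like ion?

Yes

n = 3 is a positive integer. l = 1 satisfies 0 ≤ l ≤ n−1 = 2. ml = -1 lies in the range −l … +l (here −1 … 1). ms = -1/2 is one of ±1/2.
All four constraints are satisfied.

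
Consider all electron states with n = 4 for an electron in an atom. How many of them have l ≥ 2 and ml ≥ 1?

10

Go through l = 0, …, 3 (the values permitted for n = 4).
Orbitals with l ≥ 2 and ml ≥ 1, by l: l=2 → 2; l=3 → 3.
Orbitals: 2 + 3 = 5. Each orbital carries two spin states, so 5 × 2 = 10 states.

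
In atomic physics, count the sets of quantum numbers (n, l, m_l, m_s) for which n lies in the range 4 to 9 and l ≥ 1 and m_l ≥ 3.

Per-shell orbital counts meeting the constraint:
n=4 → 1; n=5 → 3; n=6 → 6; n=7 → 10; n=8 → 15; n=9 → 21.
Orbitals: 1 + 3 + 6 + 10 + 15 + 21 = 56. Including both spin states (m_s = ±1/2) gives 2 × 56 = 112 states.

112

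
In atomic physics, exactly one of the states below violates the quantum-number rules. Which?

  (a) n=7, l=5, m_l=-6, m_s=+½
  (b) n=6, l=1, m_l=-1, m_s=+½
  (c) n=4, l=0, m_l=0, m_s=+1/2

(a)

(a) has |m_l| = 6 > l = 5, violating −l ≤ m_l ≤ l.
The remaining sets (b), (c) satisfy all four rules.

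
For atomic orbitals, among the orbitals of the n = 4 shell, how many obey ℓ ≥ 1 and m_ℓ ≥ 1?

6

With n = 4 the allowed ℓ are 0, 1, …, 3.
Per ℓ-value: ℓ=1 → 1; ℓ=2 → 2; ℓ=3 → 3.
Total orbitals: 1 + 2 + 3 = 6.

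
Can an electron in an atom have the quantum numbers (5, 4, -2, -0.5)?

n = 5 is a positive integer. ℓ = 4 satisfies 0 ≤ ℓ ≤ n−1 = 4. m_ℓ = -2 lies in the range −ℓ … +ℓ (here −4 … 4). m_s = -1/2 is one of ±1/2.
All four constraints are satisfied.

Valid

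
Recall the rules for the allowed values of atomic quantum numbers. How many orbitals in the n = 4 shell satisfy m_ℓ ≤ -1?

With n = 4 the allowed ℓ are 0, 1, …, 3.
Contributions: ℓ=1 → 1; ℓ=2 → 2; ℓ=3 → 3.
Total orbitals: 1 + 2 + 3 = 6.

6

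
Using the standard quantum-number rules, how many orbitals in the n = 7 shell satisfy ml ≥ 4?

6

With n = 7 the allowed l are 0, 1, …, 6.
The (l, ml) pairs meeting ml ≥ 4 give: l=4 → 1; l=5 → 2; l=6 → 3.
Total orbitals: 1 + 2 + 3 = 6.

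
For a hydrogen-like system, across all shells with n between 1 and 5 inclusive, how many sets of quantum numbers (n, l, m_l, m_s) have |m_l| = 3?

Per-shell orbital counts meeting the constraint:
n=4 → 2; n=5 → 4.
Orbitals: 2 + 4 = 6. Including both spin states (m_s = ±1/2) gives 2 × 6 = 12 states.

12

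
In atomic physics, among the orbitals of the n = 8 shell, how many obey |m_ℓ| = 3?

10

The n = 8 shell has ℓ = 0 through 7; check each.
The (ℓ, m_ℓ) pairs meeting |m_ℓ| = 3 give: ℓ=3 → 2; ℓ=4 → 2; ℓ=5 → 2; ℓ=6 → 2; ℓ=7 → 2.
Total orbitals: 2 + 2 + 2 + 2 + 2 = 10.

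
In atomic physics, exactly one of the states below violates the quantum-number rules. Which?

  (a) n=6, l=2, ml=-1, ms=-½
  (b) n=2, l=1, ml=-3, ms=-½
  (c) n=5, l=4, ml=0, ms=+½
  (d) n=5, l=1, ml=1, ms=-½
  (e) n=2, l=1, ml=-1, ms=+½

(b) has |ml| = 3 > l = 1, violating −l ≤ ml ≤ l.
The remaining sets (a), (c), (d), (e) satisfy all four rules.

(b)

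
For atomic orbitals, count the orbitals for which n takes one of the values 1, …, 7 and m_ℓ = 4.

Treat each shell separately and count matching orbitals:
n=5 → 1; n=6 → 2; n=7 → 3.
Total orbitals: 1 + 2 + 3 = 6.

6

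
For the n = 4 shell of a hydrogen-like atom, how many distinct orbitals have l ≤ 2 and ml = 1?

Per l-value: l=1 → 1; l=2 → 1.
Total orbitals: 1 + 1 = 2.

2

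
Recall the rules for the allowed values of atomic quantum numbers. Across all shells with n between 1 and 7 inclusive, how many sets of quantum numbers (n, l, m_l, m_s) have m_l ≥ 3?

Treat each shell separately and count matching orbitals:
n=4 → 1; n=5 → 3; n=6 → 6; n=7 → 10.
Orbitals: 1 + 3 + 6 + 10 = 20. Including both spin states (m_s = ±1/2) gives 2 × 20 = 40 states.

40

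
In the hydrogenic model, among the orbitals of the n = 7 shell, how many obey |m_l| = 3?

8

For n = 7, l ranges over 0 … 6.
The (l, m_l) pairs meeting |m_l| = 3 give: l=3 → 2; l=4 → 2; l=5 → 2; l=6 → 2.
Total orbitals: 2 + 2 + 2 + 2 = 8.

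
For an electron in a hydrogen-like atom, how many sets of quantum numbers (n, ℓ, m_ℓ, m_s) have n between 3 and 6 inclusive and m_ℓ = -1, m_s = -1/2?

14

Work shell by shell — for each n, count the (ℓ, m_ℓ) pairs that satisfy m_ℓ = -1:
n=3 → 2; n=4 → 3; n=5 → 4; n=6 → 5.
Orbitals: 2 + 3 + 4 + 5 = 14. With m_s fixed to -1/2 there is one state per orbital, so 14 states.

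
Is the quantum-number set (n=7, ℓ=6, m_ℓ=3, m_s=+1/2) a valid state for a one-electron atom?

Yes

n = 7 is a positive integer. ℓ = 6 satisfies 0 ≤ ℓ ≤ n−1 = 6. m_ℓ = 3 lies in the range −ℓ … +ℓ (here −6 … 6). m_s = +1/2 is one of ±1/2.
All four constraints are satisfied.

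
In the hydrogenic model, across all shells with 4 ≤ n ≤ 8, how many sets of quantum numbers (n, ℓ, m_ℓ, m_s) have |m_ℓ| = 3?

60

For each n in the range, tally the orbitals obeying |m_ℓ| = 3:
n=4 → 2; n=5 → 4; n=6 → 6; n=7 → 8; n=8 → 10.
Orbitals: 2 + 4 + 6 + 8 + 10 = 30. Including both spin states (m_s = ±1/2) gives 2 × 30 = 60 states.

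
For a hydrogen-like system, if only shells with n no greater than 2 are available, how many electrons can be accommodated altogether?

10

Total orbitals = 1² + 2² = 5. Doubling for spin gives 10 electrons.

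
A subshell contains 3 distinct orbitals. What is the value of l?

l = 1 (p)

2l+1 = 3 gives l = 1.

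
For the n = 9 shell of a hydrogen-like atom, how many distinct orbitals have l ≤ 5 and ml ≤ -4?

3

For n = 9, l ranges over 0 … 8.
Contributions: l=4 → 1; l=5 → 2.
Total orbitals: 1 + 2 = 3.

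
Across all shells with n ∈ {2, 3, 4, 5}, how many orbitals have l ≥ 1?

50

Count contributing orbitals for each principal shell:
n=2 → 3; n=3 → 8; n=4 → 15; n=5 → 24.
Total orbitals: 3 + 8 + 15 + 24 = 50.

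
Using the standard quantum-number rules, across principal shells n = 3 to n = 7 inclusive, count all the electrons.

Shell n has n² orbitals: 3²=9 + 4²=16 + 5²=25 + 6²=36 + 7²=49 = 135 orbitals.
Two spin states per orbital: 2 × 135 = 270 electrons.

270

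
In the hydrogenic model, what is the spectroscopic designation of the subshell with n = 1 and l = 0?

1s

l = 0 corresponds to the letter 's', so the subshell is 1s.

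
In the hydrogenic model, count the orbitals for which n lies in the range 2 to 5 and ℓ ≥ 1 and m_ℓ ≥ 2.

10

Work shell by shell — for each n, count the (ℓ, m_ℓ) pairs that satisfy ℓ ≥ 1 and m_ℓ ≥ 2:
n=3 → 1; n=4 → 3; n=5 → 6.
Total orbitals: 1 + 3 + 6 = 10.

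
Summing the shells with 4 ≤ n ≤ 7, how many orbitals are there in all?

Shell n has n² orbitals: 4²=16 + 5²=25 + 6²=36 + 7²=49 = 126 orbitals.

126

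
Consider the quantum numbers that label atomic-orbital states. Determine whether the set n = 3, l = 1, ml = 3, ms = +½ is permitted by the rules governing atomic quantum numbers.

The magnetic quantum number must satisfy −l ≤ ml ≤ l. With l = 1, ml can only be -1, 0, 1, so ml = 3 is forbidden.

Invalid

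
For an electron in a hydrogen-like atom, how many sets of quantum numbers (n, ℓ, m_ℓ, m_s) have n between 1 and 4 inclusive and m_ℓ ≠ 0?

Per-shell orbital counts meeting the constraint:
n=2 → 2; n=3 → 6; n=4 → 12.
Orbitals: 2 + 6 + 12 = 20. Including both spin states (m_s = ±1/2) gives 2 × 20 = 40 states.

40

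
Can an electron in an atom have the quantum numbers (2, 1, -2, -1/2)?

The magnetic quantum number must satisfy −ℓ ≤ m_ℓ ≤ ℓ. With ℓ = 1, m_ℓ can only be -1, 0, 1, so m_ℓ = -2 is forbidden.

Not allowed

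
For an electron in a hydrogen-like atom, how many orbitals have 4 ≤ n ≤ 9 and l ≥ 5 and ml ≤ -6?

10

Work shell by shell — for each n, count the (l, ml) pairs that satisfy l ≥ 5 and ml ≤ -6:
n=7 → 1; n=8 → 3; n=9 → 6.
Total orbitals: 1 + 3 + 6 = 10.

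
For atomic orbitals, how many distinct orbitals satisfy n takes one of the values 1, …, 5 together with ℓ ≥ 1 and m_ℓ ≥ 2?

10

Treat each shell separately and count matching orbitals:
n=3 → 1; n=4 → 3; n=5 → 6.
Total orbitals: 1 + 3 + 6 = 10.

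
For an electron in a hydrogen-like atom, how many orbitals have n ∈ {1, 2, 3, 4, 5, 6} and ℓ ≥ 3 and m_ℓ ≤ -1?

Per-shell orbital counts meeting the constraint:
n=4 → 3; n=5 → 7; n=6 → 12.
Total orbitals: 3 + 7 + 12 = 22.

22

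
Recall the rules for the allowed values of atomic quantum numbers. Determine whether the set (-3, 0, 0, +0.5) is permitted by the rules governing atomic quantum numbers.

Invalid

The principal quantum number must be a positive integer (n ≥ 1), but here n = -3.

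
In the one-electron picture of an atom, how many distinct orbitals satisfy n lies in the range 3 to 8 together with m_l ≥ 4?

20

Treat each shell separately and count matching orbitals:
n=5 → 1; n=6 → 3; n=7 → 6; n=8 → 10.
Total orbitals: 1 + 3 + 6 + 10 = 20.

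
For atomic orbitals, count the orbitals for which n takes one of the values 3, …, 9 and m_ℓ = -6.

6

For each n in the range, tally the orbitals obeying m_ℓ = -6:
n=7 → 1; n=8 → 2; n=9 → 3.
Total orbitals: 1 + 2 + 3 = 6.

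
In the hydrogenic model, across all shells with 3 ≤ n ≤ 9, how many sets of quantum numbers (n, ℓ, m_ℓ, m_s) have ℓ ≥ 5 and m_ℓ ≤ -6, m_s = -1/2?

10

Treat each shell separately and count matching orbitals:
n=7 → 1; n=8 → 3; n=9 → 6.
Orbitals: 1 + 3 + 6 = 10. With m_s fixed to -1/2 there is one state per orbital, so 10 states.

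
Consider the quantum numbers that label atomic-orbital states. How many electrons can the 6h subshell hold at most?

22

A subshell with l = 5 has 2l+1 = 11 orbitals, each holding 2 electrons (spin ±1/2), so 11 × 2 = 22.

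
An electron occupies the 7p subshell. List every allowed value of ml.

The 7p subshell has l = 1, and ml takes every integer from −l to +l. With l = 1 that gives the 3 values -1, 0, 1.

-1, 0, 1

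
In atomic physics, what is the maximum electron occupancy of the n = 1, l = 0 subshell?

2

A subshell with l = 0 has 2l+1 = 1 orbital, each holding 2 electrons (spin ±1/2), so 1 × 2 = 2.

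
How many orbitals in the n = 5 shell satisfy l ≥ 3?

Go through l = 0, …, 4 (the values permitted for n = 5).
Per l-value: l=3 → 7; l=4 → 9.
Total orbitals: 7 + 9 = 16.

16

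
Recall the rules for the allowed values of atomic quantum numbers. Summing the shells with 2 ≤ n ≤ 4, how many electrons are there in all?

Shell n has n² orbitals: 2²=4 + 3²=9 + 4²=16 = 29 orbitals.
Two spin states per orbital: 2 × 29 = 58 electrons.

58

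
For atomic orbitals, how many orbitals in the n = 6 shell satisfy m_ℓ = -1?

The (ℓ, m_ℓ) pairs meeting m_ℓ = -1 give: ℓ=1 → 1; ℓ=2 → 1; ℓ=3 → 1; ℓ=4 → 1; ℓ=5 → 1.
Total orbitals: 1 + 1 + 1 + 1 + 1 = 5.

5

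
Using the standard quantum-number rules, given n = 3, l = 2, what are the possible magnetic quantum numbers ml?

ml takes every integer from −l to +l. With l = 2 that gives the 5 values -2, -1, 0, 1, 2.

-2, -1, 0, 1, 2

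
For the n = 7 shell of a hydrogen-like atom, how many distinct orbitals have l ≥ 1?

48

Go through l = 0, …, 6 (the values permitted for n = 7).
Per l-value: l=1 → 3; l=2 → 5; l=3 → 7; l=4 → 9; l=5 → 11; l=6 → 13.
Total orbitals: 3 + 5 + 7 + 9 + 11 + 13 = 48.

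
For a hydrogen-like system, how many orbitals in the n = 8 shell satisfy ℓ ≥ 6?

With n = 8 the allowed ℓ are 0, 1, …, 7.
Orbitals with ℓ ≥ 6, by ℓ: ℓ=6 → 13; ℓ=7 → 15.
Total orbitals: 13 + 15 = 28.

28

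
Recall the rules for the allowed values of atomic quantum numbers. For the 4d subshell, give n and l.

The leading integer gives n = 4; the letter 'd' means l = 2.

n = 4, l = 2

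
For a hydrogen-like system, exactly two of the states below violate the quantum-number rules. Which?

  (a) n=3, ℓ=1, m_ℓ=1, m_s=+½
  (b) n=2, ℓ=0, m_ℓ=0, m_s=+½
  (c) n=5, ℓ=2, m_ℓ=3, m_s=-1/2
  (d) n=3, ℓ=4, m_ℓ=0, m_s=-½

(c) has |m_ℓ| = 3 > ℓ = 2, violating −ℓ ≤ m_ℓ ≤ ℓ.
(d) has ℓ = 4 ≥ n = 3, violating 0 ≤ ℓ ≤ n−1.
The remaining sets (a), (b) satisfy all four rules.

(c) and (d)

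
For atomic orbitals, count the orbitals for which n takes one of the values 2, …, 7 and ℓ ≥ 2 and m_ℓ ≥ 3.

20

Treat each shell separately and count matching orbitals:
n=4 → 1; n=5 → 3; n=6 → 6; n=7 → 10.
Total orbitals: 1 + 3 + 6 + 10 = 20.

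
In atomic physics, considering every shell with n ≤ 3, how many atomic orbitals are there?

Total orbitals = 1² + 2² + 3² = 14.

14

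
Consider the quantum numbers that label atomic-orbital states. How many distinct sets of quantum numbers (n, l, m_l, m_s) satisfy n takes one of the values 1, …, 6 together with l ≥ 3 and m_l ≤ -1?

44

Work shell by shell — for each n, count the (l, m_l) pairs that satisfy l ≥ 3 and m_l ≤ -1:
n=4 → 3; n=5 → 7; n=6 → 12.
Orbitals: 3 + 7 + 12 = 22. Including both spin states (m_s = ±1/2) gives 2 × 22 = 44 states.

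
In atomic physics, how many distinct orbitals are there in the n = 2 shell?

4

The n = 2 shell contains n² = 2² = 4 orbitals.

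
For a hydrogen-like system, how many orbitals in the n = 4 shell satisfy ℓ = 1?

The n = 4 shell has ℓ = 0 through 3; check each.
Per ℓ-value: ℓ=1 → 3.
Total orbitals: 3.

3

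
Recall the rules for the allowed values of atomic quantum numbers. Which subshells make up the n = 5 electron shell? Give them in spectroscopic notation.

5s, 5p, 5d, 5f, 5g

For n = 5, l runs from 0 to 4. In spectroscopic notation l = 0,1,2,… ↔ s,p,d,f,g,h,i, so the subshells are 5s, 5p, 5d, 5f, 5g.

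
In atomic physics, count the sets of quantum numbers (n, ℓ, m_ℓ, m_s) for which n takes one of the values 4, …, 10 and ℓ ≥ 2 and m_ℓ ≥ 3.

168

Per-shell orbital counts meeting the constraint:
n=4 → 1; n=5 → 3; n=6 → 6; n=7 → 10; n=8 → 15; n=9 → 21; n=10 → 28.
Orbitals: 1 + 3 + 6 + 10 + 15 + 21 + 28 = 84. Including both spin states (m_s = ±1/2) gives 2 × 84 = 168 states.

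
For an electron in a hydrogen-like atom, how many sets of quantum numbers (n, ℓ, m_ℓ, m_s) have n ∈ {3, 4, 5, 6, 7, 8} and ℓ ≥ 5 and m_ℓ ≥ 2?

56

For each n in the range, tally the orbitals obeying ℓ ≥ 5 and m_ℓ ≥ 2:
n=6 → 4; n=7 → 9; n=8 → 15.
Orbitals: 4 + 9 + 15 = 28. Including both spin states (m_s = ±1/2) gives 2 × 28 = 56 states.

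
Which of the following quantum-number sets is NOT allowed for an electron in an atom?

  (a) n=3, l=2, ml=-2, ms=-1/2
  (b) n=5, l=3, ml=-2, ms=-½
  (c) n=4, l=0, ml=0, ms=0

(c)

(c) has ms = 0, but an electron's spin must be ±1/2.
The remaining sets (a), (b) satisfy all four rules.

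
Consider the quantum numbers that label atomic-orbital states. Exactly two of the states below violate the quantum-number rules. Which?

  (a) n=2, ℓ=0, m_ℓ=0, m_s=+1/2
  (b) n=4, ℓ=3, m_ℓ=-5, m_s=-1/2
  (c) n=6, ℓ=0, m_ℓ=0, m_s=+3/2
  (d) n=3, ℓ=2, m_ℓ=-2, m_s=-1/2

(b) has |m_ℓ| = 5 > ℓ = 3, violating −ℓ ≤ m_ℓ ≤ ℓ.
(c) has m_s = +3/2, but an electron's spin must be ±1/2.
The remaining sets (a), (d) satisfy all four rules.

(b) and (c)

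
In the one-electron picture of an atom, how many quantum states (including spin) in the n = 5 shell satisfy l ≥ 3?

32

The n = 5 shell has l = 0 through 4; check each.
The (l, m_l) pairs meeting l ≥ 3 give: l=3 → 7; l=4 → 9.
Orbitals: 7 + 9 = 16. Each orbital carries two spin states, so 16 × 2 = 32 states.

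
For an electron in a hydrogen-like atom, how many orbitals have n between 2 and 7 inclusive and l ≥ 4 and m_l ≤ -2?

22

Per-shell orbital counts meeting the constraint:
n=5 → 3; n=6 → 7; n=7 → 12.
Total orbitals: 3 + 7 + 12 = 22.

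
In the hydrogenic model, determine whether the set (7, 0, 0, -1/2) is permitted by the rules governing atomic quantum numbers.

Valid

n = 7 is a positive integer. l = 0 satisfies 0 ≤ l ≤ n−1 = 6. m_l = 0 lies in the range −l … +l (here 0). m_s = -1/2 is one of ±1/2.
All four constraints are satisfied.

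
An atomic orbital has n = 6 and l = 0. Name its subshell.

l = 0 corresponds to the letter 's', so the subshell is 6s.

6s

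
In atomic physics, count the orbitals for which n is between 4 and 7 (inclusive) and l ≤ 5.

113

Work shell by shell — for each n, count the (l, ml) pairs that satisfy l ≤ 5:
n=4 → 16; n=5 → 25; n=6 → 36; n=7 → 36.
Total orbitals: 16 + 25 + 36 + 36 = 113.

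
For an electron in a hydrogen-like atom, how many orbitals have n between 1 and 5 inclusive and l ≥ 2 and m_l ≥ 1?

16

Work shell by shell — for each n, count the (l, m_l) pairs that satisfy l ≥ 2 and m_l ≥ 1:
n=3 → 2; n=4 → 5; n=5 → 9.
Total orbitals: 2 + 5 + 9 = 16.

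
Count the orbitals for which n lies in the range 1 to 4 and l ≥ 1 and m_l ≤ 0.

Count contributing orbitals for each principal shell:
n=2 → 2; n=3 → 5; n=4 → 9.
Total orbitals: 2 + 5 + 9 = 16.

16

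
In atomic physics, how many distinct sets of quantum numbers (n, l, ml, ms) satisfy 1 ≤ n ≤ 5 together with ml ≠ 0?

80

Go shell by shell, enumerating (l, ml) with ml ≠ 0:
n=2 → 2; n=3 → 6; n=4 → 12; n=5 → 20.
Orbitals: 2 + 6 + 12 + 20 = 40. Including both spin states (ms = ±1/2) gives 2 × 40 = 80 states.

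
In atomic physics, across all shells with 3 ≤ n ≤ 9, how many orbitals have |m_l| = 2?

Treat each shell separately and count matching orbitals:
n=3 → 2; n=4 → 4; n=5 → 6; n=6 → 8; n=7 → 10; n=8 → 12; n=9 → 14.
Total orbitals: 2 + 4 + 6 + 8 + 10 + 12 + 14 = 56.

56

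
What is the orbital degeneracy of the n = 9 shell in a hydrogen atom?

81

The n = 9 shell contains n² = 9² = 81 orbitals.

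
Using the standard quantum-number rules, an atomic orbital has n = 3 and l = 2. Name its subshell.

l = 2 corresponds to the letter 'd', so the subshell is 3d.

3d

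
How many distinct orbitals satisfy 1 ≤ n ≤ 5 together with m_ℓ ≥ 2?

10

For each n in the range, tally the orbitals obeying m_ℓ ≥ 2:
n=3 → 1; n=4 → 3; n=5 → 6.
Total orbitals: 1 + 3 + 6 = 10.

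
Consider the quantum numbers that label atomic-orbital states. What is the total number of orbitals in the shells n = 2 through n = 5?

54

Shell n has n² orbitals: 2²=4 + 3²=9 + 4²=16 + 5²=25 = 54 orbitals.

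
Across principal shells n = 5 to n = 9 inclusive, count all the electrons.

Shell n has n² orbitals: 5²=25 + 6²=36 + 7²=49 + 8²=64 + 9²=81 = 255 orbitals.
Two spin states per orbital: 2 × 255 = 510 electrons.

510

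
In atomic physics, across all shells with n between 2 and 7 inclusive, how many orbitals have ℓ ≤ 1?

24

Per-shell orbital counts meeting the constraint:
n=2 → 4; n=3 → 4; n=4 → 4; n=5 → 4; n=6 → 4; n=7 → 4.
Total orbitals: 4 + 4 + 4 + 4 + 4 + 4 = 24.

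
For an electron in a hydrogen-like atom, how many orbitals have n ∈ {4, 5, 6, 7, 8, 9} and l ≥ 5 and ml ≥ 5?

Treat each shell separately and count matching orbitals:
n=6 → 1; n=7 → 3; n=8 → 6; n=9 → 10.
Total orbitals: 1 + 3 + 6 + 10 = 20.

20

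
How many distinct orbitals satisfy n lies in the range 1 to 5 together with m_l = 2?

6

For each n in the range, tally the orbitals obeying m_l = 2:
n=3 → 1; n=4 → 2; n=5 → 3.
Total orbitals: 1 + 2 + 3 = 6.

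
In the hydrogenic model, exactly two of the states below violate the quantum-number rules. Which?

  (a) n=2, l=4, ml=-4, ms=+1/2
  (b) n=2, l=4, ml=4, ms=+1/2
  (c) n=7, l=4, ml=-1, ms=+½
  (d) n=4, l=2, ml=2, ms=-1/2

(a) has l = 4 ≥ n = 2, violating 0 ≤ l ≤ n−1.
(b) has l = 4 ≥ n = 2, violating 0 ≤ l ≤ n−1.
The remaining sets (c), (d) satisfy all four rules.

(a) and (b)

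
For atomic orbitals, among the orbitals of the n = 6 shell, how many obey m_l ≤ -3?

6

With n = 6 the allowed l are 0, 1, …, 5.
Per l-value: l=3 → 1; l=4 → 2; l=5 → 3.
Total orbitals: 1 + 2 + 3 = 6.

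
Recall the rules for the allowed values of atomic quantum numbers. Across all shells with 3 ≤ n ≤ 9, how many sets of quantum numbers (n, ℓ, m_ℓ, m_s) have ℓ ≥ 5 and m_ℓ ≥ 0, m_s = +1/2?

70

Count contributing orbitals for each principal shell:
n=6 → 6; n=7 → 13; n=8 → 21; n=9 → 30.
Orbitals: 6 + 13 + 21 + 30 = 70. With m_s fixed to +1/2 there is one state per orbital, so 70 states.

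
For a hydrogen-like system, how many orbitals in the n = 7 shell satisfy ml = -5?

2

The (l, ml) pairs meeting ml = -5 give: l=5 → 1; l=6 → 1.
Total orbitals: 1 + 1 = 2.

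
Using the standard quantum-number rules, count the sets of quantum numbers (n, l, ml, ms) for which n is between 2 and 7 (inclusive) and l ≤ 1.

48

For each n in the range, tally the orbitals obeying l ≤ 1:
n=2 → 4; n=3 → 4; n=4 → 4; n=5 → 4; n=6 → 4; n=7 → 4.
Orbitals: 4 + 4 + 4 + 4 + 4 + 4 = 24. Including both spin states (ms = ±1/2) gives 2 × 24 = 48 states.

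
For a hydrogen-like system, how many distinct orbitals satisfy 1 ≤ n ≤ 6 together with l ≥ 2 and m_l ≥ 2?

Treat each shell separately and count matching orbitals:
n=3 → 1; n=4 → 3; n=5 → 6; n=6 → 10.
Total orbitals: 1 + 3 + 6 + 10 = 20.

20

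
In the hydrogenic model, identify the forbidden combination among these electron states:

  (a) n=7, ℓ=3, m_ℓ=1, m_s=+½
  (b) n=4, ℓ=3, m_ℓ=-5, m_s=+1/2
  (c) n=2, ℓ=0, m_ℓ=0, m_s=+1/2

(b) has |m_ℓ| = 5 > ℓ = 3, violating −ℓ ≤ m_ℓ ≤ ℓ.
The remaining sets (a), (c) satisfy all four rules.

(b)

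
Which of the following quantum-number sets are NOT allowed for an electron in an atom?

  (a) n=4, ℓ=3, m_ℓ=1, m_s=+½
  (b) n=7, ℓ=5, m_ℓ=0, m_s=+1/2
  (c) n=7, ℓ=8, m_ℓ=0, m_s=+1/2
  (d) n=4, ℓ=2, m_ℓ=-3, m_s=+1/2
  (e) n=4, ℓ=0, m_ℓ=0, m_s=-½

(c) and (d)

(c) has ℓ = 8 ≥ n = 7, violating 0 ≤ ℓ ≤ n−1.
(d) has |m_ℓ| = 3 > ℓ = 2, violating −ℓ ≤ m_ℓ ≤ ℓ.
The remaining sets (a), (b), (e) satisfy all four rules.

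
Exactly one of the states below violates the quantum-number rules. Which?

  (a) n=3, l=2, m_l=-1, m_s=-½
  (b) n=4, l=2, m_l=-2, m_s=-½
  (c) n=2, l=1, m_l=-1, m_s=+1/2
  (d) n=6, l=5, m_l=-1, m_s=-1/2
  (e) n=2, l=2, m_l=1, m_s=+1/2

(e)

(e) has l = 2 ≥ n = 2, violating 0 ≤ l ≤ n−1.
The remaining sets (a), (b), (c), (d) satisfy all four rules.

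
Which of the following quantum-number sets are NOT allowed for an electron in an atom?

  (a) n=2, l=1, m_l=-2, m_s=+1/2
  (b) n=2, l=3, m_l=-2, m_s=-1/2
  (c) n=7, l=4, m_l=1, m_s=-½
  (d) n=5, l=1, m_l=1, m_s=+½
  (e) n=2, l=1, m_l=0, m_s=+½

(a) has |m_l| = 2 > l = 1, violating −l ≤ m_l ≤ l.
(b) has l = 3 ≥ n = 2, violating 0 ≤ l ≤ n−1.
The remaining sets (c), (d), (e) satisfy all four rules.

(a) and (b)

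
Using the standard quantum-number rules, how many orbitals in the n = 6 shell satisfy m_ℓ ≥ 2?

10

Go through ℓ = 0, …, 5 (the values permitted for n = 6).
Orbitals with m_ℓ ≥ 2, by ℓ: ℓ=2 → 1; ℓ=3 → 2; ℓ=4 → 3; ℓ=5 → 4.
Total orbitals: 1 + 2 + 3 + 4 = 10.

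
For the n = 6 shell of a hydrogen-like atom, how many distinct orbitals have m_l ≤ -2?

For n = 6, l ranges over 0 … 5.
Per l-value: l=2 → 1; l=3 → 2; l=4 → 3; l=5 → 4.
Total orbitals: 1 + 2 + 3 + 4 = 10.

10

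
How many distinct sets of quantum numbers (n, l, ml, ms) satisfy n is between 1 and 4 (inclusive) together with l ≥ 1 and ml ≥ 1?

20

Go shell by shell, enumerating (l, ml) with l ≥ 1 and ml ≥ 1:
n=2 → 1; n=3 → 3; n=4 → 6.
Orbitals: 1 + 3 + 6 = 10. Including both spin states (ms = ±1/2) gives 2 × 10 = 20 states.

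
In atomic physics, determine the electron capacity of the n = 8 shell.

A shell holds 2n² electrons: 2 × 8² = 2 × 64 = 128.

128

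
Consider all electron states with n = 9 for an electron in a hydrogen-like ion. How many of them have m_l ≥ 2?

56

Per l-value: l=2 → 1; l=3 → 2; l=4 → 3; l=5 → 4; l=6 → 5; l=7 → 6; l=8 → 7.
Orbitals: 1 + 2 + 3 + 4 + 5 + 6 + 7 = 28. Each orbital carries two spin states, so 28 × 2 = 56 states.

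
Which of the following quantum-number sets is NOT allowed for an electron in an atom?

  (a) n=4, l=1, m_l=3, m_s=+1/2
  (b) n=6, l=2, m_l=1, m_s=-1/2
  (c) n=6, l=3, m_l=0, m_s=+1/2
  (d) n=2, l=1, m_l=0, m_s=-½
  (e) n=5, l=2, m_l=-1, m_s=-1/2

(a) has |m_l| = 3 > l = 1, violating −l ≤ m_l ≤ l.
The remaining sets (b), (c), (d), (e) satisfy all four rules.

(a)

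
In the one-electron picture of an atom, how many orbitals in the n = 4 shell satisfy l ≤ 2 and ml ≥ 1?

3

The n = 4 shell has l = 0 through 3; check each.
Per l-value: l=1 → 1; l=2 → 2.
Total orbitals: 1 + 2 = 3.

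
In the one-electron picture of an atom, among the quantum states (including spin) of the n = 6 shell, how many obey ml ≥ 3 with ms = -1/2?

6

Go through l = 0, …, 5 (the values permitted for n = 6).
Orbitals with ml ≥ 3, by l: l=3 → 1; l=4 → 2; l=5 → 3.
Orbitals: 1 + 2 + 3 = 6. With ms fixed to a single value there is one state per orbital, giving 6 states.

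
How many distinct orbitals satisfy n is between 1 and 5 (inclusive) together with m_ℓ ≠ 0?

For each n in the range, tally the orbitals obeying m_ℓ ≠ 0:
n=2 → 2; n=3 → 6; n=4 → 12; n=5 → 20.
Total orbitals: 2 + 6 + 12 + 20 = 40.

40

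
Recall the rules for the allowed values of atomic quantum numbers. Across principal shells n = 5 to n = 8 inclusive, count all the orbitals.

174

Shell n has n² orbitals: 5²=25 + 6²=36 + 7²=49 + 8²=64 = 174 orbitals.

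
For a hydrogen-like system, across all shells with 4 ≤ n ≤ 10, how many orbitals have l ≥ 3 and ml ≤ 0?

168

Per-shell orbital counts meeting the constraint:
n=4 → 4; n=5 → 9; n=6 → 15; n=7 → 22; n=8 → 30; n=9 → 39; n=10 → 49.
Total orbitals: 4 + 9 + 15 + 22 + 30 + 39 + 49 = 168.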